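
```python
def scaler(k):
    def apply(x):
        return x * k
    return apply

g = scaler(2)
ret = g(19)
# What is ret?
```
38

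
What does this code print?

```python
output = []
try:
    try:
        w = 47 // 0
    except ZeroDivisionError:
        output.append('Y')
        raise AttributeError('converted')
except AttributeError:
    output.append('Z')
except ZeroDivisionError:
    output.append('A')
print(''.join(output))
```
YZ

New AttributeError raised, caught by outer AttributeError handler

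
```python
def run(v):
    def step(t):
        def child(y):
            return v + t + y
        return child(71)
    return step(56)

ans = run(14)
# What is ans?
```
141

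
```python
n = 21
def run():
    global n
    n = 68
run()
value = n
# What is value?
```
68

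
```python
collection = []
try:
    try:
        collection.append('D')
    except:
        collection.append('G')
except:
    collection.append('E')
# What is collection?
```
['D']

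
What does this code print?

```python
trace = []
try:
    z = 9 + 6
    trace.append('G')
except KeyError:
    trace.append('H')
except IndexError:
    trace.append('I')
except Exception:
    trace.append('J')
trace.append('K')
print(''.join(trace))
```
GK

No exception, try block completes normally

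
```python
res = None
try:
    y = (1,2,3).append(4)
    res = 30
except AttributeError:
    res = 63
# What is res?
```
63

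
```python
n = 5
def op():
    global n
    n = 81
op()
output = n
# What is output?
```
81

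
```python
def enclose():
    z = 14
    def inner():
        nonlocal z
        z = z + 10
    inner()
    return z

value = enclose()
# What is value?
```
24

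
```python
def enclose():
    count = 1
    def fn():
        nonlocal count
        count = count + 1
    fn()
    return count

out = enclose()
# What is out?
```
2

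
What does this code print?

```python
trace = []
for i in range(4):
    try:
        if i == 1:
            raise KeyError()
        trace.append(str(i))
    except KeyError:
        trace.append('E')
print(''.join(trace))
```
0E23

Exception on i=1 caught, loop continues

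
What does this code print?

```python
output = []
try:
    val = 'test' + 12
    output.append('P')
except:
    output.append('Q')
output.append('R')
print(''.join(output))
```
QR

Exception raised in try, caught by bare except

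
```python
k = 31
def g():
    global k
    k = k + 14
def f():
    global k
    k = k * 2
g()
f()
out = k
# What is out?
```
90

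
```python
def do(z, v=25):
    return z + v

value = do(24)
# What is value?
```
49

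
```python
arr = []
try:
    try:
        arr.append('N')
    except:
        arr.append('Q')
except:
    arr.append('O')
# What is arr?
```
['N']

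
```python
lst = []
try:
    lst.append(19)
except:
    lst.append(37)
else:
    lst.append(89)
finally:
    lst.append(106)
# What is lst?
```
[19, 89, 106]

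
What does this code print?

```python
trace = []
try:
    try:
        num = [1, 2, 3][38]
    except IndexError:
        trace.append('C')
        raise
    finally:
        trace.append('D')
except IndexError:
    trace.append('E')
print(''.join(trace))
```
CDE

finally runs before re-raised exception propagates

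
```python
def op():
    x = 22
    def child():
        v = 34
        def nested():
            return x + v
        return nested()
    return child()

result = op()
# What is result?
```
56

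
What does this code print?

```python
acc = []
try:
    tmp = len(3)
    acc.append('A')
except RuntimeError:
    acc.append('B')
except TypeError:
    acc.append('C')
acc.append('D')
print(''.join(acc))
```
CD

TypeError is caught by its specific handler, not RuntimeError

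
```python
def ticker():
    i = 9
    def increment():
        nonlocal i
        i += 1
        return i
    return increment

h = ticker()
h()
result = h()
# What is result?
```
11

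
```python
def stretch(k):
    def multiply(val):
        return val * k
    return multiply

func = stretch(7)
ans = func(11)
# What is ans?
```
77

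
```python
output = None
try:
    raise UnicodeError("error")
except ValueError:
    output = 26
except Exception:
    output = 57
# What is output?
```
26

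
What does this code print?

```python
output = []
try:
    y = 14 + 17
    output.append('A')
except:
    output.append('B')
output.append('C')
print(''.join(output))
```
AC

No exception, try block completes normally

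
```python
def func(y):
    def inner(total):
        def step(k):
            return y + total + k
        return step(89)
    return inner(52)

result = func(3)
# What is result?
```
144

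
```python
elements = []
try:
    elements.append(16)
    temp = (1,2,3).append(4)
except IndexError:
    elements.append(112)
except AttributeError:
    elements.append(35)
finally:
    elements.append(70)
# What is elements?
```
[16, 35, 70]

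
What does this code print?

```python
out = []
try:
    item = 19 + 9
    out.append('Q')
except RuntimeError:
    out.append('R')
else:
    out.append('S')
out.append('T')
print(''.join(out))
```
QST

else block runs when no exception occurs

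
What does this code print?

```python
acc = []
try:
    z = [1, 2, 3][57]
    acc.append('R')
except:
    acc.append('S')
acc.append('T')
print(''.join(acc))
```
ST

Exception raised in try, caught by bare except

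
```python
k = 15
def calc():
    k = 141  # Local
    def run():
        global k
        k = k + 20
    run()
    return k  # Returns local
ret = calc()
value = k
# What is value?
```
35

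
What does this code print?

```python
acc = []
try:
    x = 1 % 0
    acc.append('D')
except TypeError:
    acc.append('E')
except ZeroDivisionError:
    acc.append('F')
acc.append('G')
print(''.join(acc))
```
FG

ZeroDivisionError is caught by its specific handler, not TypeError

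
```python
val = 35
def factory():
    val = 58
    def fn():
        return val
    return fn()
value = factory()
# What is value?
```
58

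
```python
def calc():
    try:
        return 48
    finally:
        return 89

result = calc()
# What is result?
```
89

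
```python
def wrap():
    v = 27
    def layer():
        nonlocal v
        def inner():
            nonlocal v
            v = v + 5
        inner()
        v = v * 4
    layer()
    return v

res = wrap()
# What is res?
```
128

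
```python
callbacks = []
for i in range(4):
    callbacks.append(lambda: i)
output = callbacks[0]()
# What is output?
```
3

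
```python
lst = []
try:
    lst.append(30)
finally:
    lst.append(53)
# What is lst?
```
[30, 53]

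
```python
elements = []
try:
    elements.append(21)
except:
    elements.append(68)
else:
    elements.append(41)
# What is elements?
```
[21, 41]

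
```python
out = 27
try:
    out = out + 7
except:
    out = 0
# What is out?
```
34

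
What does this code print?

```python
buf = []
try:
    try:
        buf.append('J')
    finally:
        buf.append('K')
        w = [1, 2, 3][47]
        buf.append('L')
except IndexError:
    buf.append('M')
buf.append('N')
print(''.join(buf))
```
JKMN

Exception in inner finally caught by outer except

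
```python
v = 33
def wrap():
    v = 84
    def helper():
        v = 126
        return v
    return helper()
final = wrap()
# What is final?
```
126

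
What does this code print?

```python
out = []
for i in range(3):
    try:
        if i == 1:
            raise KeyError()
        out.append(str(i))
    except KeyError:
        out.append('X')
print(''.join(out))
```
0X2

Exception on i=1 caught, loop continues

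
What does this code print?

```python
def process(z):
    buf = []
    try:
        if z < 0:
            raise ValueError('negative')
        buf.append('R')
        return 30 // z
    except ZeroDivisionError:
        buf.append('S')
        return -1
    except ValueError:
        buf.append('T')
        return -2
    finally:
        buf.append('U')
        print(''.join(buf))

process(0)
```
RSU

z=0 causes ZeroDivisionError, caught, finally prints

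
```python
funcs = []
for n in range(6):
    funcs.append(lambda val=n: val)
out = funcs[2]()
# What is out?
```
2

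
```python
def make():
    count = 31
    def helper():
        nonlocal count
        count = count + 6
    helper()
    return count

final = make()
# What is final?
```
37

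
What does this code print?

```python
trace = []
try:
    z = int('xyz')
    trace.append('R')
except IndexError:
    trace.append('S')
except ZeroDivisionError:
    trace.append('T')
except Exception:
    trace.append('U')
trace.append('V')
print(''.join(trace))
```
UV

ValueError not specifically caught, falls to Exception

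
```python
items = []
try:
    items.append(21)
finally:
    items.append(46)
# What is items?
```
[21, 46]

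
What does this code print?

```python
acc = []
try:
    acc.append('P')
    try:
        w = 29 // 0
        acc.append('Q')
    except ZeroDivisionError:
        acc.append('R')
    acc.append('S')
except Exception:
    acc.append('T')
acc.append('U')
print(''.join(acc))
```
PRSU

Inner exception caught by inner handler, outer continues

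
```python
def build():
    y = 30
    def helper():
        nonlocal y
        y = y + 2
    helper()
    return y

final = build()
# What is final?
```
32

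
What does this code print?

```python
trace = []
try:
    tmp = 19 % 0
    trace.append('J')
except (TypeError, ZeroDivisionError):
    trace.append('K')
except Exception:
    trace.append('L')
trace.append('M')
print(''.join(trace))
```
KM

ZeroDivisionError matches tuple containing it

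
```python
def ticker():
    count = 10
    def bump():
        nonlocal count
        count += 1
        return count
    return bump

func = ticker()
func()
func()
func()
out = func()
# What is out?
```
14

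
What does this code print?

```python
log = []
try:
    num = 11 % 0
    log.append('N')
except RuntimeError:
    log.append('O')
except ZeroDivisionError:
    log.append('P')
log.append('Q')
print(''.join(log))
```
PQ

ZeroDivisionError is caught by its specific handler, not RuntimeError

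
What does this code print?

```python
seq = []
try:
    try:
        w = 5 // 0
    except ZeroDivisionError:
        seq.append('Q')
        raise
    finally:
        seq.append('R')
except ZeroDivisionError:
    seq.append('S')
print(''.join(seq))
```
QRS

finally runs before re-raised exception propagates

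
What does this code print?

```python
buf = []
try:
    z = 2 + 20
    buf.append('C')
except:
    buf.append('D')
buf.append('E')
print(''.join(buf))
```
CE

No exception, try block completes normally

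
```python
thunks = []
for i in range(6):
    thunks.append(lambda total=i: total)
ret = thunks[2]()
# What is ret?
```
2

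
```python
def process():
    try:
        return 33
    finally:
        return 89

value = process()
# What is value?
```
89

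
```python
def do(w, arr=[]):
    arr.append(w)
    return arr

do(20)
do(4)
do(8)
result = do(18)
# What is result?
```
[20, 4, 8, 18]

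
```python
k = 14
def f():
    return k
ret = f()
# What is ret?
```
14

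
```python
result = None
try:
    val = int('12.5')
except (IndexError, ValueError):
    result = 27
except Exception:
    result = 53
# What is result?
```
27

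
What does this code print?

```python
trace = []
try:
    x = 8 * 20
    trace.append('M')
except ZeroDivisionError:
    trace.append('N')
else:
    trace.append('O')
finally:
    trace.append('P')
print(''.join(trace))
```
MOP

else runs before finally when no exception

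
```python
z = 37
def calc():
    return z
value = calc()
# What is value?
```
37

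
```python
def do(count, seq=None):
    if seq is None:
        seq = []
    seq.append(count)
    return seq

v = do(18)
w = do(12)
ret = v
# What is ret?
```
[18]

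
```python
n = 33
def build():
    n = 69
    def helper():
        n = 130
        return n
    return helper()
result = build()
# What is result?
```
130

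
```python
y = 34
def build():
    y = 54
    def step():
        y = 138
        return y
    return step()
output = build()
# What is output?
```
138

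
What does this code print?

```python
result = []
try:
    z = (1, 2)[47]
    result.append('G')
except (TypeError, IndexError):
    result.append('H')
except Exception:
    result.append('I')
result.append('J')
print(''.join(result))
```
HJ

IndexError matches tuple containing it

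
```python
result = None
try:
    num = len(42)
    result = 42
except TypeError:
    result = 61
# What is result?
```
61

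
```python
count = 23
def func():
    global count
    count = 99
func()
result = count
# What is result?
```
99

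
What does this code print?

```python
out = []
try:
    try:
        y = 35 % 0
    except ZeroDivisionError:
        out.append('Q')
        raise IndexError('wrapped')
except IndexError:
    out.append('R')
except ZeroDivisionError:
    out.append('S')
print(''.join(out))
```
QR

New IndexError raised, caught by outer IndexError handler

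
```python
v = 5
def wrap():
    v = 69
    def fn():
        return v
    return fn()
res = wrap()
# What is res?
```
69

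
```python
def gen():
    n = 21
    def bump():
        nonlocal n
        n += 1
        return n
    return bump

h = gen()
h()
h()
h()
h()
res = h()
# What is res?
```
26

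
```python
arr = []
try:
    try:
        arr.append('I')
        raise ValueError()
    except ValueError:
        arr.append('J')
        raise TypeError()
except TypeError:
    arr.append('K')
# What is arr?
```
['I', 'J', 'K']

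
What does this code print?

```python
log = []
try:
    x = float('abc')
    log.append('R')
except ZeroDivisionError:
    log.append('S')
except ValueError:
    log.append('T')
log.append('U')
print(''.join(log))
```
TU

ValueError is caught by its specific handler, not ZeroDivisionError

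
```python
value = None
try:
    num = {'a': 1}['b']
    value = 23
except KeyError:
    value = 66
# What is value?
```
66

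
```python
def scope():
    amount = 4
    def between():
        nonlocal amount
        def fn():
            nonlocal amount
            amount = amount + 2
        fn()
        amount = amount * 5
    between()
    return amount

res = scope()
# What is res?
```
30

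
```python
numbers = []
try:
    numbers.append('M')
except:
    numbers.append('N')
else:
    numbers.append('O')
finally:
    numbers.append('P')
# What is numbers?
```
['M', 'O', 'P']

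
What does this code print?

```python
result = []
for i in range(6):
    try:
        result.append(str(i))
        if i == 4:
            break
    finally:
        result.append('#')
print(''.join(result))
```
0#1#2#3#4#

finally runs even when breaking out of loop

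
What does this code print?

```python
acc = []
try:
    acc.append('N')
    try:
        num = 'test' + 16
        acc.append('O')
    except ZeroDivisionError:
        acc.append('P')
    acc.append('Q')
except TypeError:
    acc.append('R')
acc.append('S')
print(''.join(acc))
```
NRS

Inner handler doesn't match, propagates to outer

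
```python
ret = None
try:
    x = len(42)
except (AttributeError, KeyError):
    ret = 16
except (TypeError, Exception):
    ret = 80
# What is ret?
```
80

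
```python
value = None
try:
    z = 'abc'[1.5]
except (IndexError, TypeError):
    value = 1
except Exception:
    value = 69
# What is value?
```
1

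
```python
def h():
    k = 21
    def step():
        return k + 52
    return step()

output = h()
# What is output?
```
73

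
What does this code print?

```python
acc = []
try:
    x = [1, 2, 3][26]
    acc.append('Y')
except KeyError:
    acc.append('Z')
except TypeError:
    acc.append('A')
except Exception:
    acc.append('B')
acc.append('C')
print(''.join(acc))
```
BC

IndexError not specifically caught, falls to Exception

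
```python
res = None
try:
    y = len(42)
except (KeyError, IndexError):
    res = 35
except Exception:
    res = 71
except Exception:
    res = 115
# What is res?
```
71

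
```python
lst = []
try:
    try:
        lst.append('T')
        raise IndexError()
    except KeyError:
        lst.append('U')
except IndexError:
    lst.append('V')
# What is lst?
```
['T', 'V']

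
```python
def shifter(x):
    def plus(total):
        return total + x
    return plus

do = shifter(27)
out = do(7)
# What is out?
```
34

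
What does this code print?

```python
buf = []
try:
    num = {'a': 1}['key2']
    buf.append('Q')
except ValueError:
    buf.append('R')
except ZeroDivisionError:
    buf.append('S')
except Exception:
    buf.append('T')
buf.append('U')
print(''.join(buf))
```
TU

KeyError not specifically caught, falls to Exception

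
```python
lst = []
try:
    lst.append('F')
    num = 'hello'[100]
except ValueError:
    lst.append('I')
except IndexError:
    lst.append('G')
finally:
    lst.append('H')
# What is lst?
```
['F', 'G', 'H']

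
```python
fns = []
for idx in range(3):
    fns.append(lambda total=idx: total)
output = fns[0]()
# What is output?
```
0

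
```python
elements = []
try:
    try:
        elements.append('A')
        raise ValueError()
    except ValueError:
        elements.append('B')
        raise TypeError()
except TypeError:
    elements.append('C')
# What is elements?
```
['A', 'B', 'C']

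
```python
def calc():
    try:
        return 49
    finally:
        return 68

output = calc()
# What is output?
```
68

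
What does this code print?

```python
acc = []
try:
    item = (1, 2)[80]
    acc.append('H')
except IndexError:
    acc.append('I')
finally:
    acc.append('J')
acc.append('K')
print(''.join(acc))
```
IJK

finally always runs, even after exception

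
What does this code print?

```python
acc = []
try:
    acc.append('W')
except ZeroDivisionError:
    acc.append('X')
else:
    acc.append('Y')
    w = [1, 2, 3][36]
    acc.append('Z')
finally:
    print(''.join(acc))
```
WY

Try succeeds, else appends 'Y', IndexError in else is uncaught, finally prints before exception propagates ('Z' never appended)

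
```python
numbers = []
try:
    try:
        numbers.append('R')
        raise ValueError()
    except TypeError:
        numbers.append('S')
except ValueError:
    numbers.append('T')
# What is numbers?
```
['R', 'T']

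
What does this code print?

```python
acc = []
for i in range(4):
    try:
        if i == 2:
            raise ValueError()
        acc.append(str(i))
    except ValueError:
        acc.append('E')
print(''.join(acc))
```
01E3

Exception on i=2 caught, loop continues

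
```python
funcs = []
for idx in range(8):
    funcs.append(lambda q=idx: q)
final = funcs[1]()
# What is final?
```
1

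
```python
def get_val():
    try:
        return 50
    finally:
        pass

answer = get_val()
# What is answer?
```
50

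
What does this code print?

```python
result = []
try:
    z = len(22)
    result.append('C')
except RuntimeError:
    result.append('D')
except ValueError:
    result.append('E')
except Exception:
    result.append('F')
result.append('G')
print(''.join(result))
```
FG

TypeError not specifically caught, falls to Exception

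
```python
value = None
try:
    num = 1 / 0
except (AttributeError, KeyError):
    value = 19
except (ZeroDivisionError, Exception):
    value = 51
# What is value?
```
51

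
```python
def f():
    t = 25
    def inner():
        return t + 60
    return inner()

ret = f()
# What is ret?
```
85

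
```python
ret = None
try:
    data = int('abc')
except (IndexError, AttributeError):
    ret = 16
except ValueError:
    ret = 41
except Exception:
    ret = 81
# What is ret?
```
41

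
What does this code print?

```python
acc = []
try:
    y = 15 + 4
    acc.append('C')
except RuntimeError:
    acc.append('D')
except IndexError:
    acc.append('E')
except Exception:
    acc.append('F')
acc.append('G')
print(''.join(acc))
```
CG

No exception, try block completes normally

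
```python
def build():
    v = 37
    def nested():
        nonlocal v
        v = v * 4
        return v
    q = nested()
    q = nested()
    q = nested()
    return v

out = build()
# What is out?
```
2368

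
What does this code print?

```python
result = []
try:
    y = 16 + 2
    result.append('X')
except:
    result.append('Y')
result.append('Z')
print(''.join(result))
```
XZ

No exception, try block completes normally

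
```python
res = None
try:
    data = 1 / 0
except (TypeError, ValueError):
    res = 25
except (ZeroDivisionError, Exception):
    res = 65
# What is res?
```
65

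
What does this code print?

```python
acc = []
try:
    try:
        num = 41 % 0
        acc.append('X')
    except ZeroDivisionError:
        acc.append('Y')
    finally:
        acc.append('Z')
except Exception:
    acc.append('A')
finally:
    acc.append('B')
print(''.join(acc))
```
YZB

Both finally blocks run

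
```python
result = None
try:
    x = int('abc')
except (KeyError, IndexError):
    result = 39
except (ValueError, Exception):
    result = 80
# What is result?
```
80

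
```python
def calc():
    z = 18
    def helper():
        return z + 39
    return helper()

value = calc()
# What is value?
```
57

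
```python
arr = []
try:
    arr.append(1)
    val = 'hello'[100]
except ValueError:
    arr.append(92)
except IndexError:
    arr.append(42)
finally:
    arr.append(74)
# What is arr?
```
[1, 42, 74]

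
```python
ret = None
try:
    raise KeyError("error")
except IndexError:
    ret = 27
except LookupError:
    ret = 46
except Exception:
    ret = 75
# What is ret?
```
46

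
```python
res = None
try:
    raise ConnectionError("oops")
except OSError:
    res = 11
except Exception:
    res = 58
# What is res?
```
11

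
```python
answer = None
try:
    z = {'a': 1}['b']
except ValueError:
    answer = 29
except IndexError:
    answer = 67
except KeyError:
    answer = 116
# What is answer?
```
116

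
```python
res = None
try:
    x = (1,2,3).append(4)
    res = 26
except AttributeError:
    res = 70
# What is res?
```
70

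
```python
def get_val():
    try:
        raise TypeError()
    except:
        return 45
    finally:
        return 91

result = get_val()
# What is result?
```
91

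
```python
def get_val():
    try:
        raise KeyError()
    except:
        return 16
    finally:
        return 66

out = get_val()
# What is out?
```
66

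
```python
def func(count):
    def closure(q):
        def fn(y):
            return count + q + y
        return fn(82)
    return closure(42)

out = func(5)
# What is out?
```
129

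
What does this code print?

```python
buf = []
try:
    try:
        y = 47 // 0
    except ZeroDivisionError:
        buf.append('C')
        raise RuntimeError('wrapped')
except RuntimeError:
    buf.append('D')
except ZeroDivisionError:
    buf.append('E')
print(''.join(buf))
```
CD

New RuntimeError raised, caught by outer RuntimeError handler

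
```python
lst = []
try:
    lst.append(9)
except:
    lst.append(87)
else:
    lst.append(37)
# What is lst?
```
[9, 37]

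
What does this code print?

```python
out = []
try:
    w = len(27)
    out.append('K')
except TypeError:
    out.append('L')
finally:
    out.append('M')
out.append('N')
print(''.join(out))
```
LMN

finally always runs, even after exception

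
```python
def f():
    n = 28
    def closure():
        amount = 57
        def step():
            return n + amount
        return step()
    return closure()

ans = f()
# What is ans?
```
85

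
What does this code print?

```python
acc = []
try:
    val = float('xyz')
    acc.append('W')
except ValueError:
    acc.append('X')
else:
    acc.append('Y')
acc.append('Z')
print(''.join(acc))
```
XZ

else block skipped when exception is caught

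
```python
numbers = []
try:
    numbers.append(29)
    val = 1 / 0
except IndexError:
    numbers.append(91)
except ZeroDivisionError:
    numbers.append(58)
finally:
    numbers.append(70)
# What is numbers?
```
[29, 58, 70]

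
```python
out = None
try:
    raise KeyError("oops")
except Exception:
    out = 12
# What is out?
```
12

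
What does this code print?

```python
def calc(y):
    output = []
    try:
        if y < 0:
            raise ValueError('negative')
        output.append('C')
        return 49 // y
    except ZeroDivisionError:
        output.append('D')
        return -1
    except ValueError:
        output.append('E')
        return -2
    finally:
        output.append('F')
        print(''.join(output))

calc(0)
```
CDF

y=0 causes ZeroDivisionError, caught, finally prints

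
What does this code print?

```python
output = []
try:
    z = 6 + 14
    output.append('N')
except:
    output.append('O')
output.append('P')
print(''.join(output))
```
NP

No exception, try block completes normally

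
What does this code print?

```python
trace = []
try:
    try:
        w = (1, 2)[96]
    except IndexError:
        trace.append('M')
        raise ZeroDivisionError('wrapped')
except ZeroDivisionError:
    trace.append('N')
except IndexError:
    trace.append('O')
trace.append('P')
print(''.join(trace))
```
MNP

ZeroDivisionError raised and caught, original IndexError not re-raised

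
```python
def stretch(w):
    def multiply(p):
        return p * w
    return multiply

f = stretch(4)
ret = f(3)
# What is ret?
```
12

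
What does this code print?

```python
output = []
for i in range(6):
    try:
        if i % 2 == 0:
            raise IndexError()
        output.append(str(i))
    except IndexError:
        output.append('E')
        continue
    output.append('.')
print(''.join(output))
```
E1.E3.E5.

continue in except skips rest of loop body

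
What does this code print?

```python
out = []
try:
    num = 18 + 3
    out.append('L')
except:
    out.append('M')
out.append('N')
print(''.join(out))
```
LN

No exception, try block completes normally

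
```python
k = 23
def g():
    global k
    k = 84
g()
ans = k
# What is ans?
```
84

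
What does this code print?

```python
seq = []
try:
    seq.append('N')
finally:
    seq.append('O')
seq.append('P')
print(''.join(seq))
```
NOP

try/finally without except, no exception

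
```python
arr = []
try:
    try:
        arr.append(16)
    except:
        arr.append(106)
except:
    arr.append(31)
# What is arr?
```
[16]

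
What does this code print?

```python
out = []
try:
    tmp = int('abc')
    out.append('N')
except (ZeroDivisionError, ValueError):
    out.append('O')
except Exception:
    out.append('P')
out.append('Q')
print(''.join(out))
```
OQ

ValueError matches tuple containing it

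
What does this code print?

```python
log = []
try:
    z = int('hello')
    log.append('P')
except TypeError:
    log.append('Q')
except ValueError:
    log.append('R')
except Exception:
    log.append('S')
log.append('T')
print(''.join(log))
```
RT

ValueError matches before generic Exception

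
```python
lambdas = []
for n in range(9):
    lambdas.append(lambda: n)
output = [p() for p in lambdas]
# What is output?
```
[8, 8, 8, 8, 8, 8, 8, 8, 8]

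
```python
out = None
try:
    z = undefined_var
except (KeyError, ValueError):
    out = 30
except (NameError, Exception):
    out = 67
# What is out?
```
67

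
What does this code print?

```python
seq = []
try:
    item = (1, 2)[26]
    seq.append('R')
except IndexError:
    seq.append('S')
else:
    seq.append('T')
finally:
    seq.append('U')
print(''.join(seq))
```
SU

Exception: except runs, else skipped, finally runs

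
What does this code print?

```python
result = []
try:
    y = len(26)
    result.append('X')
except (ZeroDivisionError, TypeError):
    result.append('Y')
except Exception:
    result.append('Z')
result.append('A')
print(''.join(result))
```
YA

TypeError matches tuple containing it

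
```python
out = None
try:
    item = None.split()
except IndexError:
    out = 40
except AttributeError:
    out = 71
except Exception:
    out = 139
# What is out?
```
71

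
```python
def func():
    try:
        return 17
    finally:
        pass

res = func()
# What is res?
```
17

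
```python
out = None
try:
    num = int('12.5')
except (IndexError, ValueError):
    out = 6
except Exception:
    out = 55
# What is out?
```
6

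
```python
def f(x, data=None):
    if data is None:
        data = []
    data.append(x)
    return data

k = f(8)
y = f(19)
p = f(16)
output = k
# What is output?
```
[8]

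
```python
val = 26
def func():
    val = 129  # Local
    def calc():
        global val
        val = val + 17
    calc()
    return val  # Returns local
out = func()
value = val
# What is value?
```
43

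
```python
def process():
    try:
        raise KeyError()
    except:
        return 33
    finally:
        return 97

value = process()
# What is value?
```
97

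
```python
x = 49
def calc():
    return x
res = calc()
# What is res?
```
49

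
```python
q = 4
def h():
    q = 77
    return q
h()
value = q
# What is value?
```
4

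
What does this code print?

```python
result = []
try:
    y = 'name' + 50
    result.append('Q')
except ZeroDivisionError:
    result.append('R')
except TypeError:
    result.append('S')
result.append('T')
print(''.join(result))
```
ST

TypeError is caught by its specific handler, not ZeroDivisionError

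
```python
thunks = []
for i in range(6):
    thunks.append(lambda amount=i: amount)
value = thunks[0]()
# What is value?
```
0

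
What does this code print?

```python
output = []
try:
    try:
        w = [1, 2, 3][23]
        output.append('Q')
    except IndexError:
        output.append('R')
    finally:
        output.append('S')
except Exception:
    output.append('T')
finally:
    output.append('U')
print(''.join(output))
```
RSU

Both finally blocks run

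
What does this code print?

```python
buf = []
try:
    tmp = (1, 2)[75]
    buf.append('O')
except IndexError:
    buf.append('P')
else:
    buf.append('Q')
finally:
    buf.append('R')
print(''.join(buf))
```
PR

Exception: except runs, else skipped, finally runs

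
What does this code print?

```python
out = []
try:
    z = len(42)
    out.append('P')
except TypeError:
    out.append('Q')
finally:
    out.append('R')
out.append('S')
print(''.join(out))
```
QRS

finally always runs, even after exception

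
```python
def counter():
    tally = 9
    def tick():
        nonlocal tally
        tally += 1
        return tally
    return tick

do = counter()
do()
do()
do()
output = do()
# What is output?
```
13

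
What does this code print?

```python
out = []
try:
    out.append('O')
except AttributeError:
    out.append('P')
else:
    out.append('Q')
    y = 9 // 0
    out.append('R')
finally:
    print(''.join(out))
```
OQ

Try succeeds, else appends 'Q', ZeroDivisionError in else is uncaught, finally prints before exception propagates ('R' never appended)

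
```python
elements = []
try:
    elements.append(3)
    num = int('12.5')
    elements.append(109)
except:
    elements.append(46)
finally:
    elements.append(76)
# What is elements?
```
[3, 46, 76]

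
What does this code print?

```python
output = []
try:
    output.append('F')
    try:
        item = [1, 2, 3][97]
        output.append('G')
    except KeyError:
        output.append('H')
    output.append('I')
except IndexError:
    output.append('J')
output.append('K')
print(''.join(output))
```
FJK

Inner handler doesn't match, propagates to outer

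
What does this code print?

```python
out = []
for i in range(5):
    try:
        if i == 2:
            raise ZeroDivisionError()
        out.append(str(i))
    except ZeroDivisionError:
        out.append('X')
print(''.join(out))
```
01X34

Exception on i=2 caught, loop continues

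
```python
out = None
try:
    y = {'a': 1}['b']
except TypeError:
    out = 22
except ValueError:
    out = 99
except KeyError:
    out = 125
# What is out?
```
125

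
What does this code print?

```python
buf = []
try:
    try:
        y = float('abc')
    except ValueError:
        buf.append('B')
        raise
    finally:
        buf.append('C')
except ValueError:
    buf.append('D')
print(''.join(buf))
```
BCD

finally runs before re-raised exception propagates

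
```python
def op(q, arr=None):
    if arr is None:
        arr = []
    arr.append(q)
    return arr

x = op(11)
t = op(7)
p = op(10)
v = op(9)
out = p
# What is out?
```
[10]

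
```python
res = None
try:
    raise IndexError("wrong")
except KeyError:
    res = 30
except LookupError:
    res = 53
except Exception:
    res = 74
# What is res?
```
53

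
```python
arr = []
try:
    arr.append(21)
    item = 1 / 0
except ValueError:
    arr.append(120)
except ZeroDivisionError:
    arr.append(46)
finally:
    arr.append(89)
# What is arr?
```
[21, 46, 89]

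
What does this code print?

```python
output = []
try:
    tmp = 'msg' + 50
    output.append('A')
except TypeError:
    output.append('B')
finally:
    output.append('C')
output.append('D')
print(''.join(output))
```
BCD

finally always runs, even after exception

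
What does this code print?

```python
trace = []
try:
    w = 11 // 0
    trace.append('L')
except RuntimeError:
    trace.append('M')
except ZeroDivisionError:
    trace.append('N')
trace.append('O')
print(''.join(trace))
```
NO

ZeroDivisionError is caught by its specific handler, not RuntimeError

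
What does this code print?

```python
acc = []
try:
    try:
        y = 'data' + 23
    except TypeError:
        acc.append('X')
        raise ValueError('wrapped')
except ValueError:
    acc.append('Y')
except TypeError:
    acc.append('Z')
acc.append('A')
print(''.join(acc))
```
XYA

ValueError raised and caught, original TypeError not re-raised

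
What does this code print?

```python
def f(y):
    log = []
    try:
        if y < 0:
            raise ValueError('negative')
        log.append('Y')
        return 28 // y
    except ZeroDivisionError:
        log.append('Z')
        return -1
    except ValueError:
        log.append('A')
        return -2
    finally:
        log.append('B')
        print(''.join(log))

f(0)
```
YZB

y=0 causes ZeroDivisionError, caught, finally prints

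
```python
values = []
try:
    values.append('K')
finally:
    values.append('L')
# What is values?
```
['K', 'L']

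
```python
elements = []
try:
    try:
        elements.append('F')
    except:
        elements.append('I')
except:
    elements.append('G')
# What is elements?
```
['F']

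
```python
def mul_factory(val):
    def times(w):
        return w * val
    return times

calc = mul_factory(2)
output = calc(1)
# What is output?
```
2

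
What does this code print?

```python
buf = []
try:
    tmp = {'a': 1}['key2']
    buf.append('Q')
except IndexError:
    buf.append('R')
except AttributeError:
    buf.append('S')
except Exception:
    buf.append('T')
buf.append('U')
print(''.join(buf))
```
TU

KeyError not specifically caught, falls to Exception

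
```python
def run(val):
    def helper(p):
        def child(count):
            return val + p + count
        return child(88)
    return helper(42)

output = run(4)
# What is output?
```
134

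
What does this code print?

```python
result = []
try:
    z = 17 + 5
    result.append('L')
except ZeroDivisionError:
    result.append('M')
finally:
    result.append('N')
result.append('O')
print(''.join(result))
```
LNO

finally runs after normal execution too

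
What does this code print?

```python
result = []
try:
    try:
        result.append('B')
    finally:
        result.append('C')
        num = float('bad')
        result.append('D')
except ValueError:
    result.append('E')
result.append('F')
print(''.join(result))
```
BCEF

Exception in inner finally caught by outer except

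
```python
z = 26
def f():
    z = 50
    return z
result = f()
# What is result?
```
50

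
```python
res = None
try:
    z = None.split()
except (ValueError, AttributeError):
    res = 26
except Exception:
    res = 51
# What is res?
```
26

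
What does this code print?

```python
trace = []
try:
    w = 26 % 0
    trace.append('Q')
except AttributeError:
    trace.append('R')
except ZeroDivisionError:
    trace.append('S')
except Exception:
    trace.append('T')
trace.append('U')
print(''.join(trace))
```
SU

ZeroDivisionError matches before generic Exception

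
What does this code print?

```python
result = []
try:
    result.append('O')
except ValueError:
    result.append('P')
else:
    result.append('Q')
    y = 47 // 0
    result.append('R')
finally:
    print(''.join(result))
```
OQ

Try succeeds, else appends 'Q', ZeroDivisionError in else is uncaught, finally prints before exception propagates ('R' never appended)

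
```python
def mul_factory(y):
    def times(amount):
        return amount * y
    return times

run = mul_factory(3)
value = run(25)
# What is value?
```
75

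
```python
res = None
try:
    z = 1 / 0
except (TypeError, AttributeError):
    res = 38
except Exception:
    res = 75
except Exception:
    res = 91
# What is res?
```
75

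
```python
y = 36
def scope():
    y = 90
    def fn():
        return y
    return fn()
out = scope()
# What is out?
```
90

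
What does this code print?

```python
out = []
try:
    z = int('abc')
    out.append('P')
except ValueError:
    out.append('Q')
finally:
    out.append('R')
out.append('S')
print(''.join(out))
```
QRS

finally always runs, even after exception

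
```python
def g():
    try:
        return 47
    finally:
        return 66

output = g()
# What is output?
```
66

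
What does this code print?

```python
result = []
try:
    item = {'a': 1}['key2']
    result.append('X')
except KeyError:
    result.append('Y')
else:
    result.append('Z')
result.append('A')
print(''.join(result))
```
YA

else block skipped when exception is caught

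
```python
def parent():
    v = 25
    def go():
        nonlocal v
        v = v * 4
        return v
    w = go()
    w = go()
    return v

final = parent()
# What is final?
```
400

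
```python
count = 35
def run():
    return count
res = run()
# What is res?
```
35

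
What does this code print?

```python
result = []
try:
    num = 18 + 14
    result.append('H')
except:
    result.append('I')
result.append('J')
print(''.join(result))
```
HJ

No exception, try block completes normally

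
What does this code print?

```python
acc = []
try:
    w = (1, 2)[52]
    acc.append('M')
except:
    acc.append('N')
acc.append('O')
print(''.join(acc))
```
NO

Exception raised in try, caught by bare except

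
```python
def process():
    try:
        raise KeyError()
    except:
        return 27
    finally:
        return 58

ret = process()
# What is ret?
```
58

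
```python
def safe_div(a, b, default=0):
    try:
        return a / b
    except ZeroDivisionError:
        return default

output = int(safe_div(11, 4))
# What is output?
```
2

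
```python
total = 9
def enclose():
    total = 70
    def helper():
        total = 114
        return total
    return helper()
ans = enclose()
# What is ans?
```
114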